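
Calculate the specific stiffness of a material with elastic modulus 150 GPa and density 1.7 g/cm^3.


Specific stiffness = E/rho = 150/1.7 = 88.2 GPa/(g/cm^3)

88.2 GPa/(g/cm^3)


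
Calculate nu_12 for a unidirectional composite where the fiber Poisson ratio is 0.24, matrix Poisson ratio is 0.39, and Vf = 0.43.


nu_12 = nu_f*Vf + nu_m*(1-Vf) = 0.24*0.43 + 0.39*0.57 = 0.3255

0.3255


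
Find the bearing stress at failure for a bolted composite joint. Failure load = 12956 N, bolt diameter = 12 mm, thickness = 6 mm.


sigma_br = F/(d*h) = 12956/(12*6) = 179.9 MPa

179.9 MPa


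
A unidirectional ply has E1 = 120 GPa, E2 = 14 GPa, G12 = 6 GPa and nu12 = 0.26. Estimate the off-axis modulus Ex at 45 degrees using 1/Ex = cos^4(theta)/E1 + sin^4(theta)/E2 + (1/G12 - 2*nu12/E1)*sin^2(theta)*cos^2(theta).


cos^4(45) = 0.25, sin^4(45) = 0.25, sin^2(45)*cos^2(45) = 0.25
1/G12 - 2*nu12/E1 = 1/6 - 2*0.26/120 = 0.162333 GPa^-1
1/Ex = 0.25/120 + 0.25/14 + 0.162333*0.25 = 0.0605238 GPa^-1
Ex = 16.52 GPa

16.52 GPa


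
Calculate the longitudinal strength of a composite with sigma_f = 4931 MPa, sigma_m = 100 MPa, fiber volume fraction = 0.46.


sigma_1 = sigma_f*Vf + sigma_m*(1-Vf) = 4931*0.46 + 100*0.54 = 2322.3 MPa

2322.3 MPa


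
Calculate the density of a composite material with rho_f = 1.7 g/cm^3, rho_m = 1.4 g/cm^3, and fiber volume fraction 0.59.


rho_c = rho_f*Vf + rho_m*(1-Vf) = 1.7*0.59 + 1.4*0.41 = 1.577 g/cm^3

1.577 g/cm^3


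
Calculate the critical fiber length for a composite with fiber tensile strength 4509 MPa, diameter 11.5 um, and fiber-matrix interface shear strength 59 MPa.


Lc = sigma_f * d / (2 * tau_i) = 4509 * 11.5 / (2 * 59) = 439.4 um

439.4 um


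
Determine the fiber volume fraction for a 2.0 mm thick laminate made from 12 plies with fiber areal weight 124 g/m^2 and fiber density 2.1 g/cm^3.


Vf = n * FAW / (rho_f * h * 1000) = 12 * 124 / (2.1 * 2.0 * 1000) = 0.3543

0.3543


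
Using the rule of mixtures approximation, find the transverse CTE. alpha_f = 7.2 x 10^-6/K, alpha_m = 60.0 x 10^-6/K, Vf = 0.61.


alpha_2 = alpha_f*Vf + alpha_m*(1-Vf) = 7.2*0.61 + 60.0*0.39 = 27.8 x 10^-6/K

27.8 x 10^-6/K


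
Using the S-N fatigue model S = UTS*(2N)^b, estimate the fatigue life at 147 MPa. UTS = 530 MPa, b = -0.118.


N = 0.5 * (S/UTS)^(1/b) = 0.5 * (147/530)^(1/-0.118) = 26239.6228 cycles

26239.6228 cycles


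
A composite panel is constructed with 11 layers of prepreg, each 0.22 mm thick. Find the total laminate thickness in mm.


h = n * t_ply = 11 * 0.22 = 2.42 mm

2.42 mm


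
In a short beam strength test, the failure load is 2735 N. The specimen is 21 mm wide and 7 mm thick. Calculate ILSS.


ILSS = 3F/(4bh) = 3*2735/(4*21*7) = 13.95 MPa

13.95 MPa


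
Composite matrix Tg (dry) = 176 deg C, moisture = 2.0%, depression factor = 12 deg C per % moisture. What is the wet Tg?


Tg_wet = Tg_dry - k*moisture = 176 - 12*2.0 = 152.0 deg C

152.0 deg C


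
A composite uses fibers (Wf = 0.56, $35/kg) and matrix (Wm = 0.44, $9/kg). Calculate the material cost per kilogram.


Cost = cost_f*Wf + cost_m*Wm = 35*0.56 + 9*0.44 = $23.56/kg

$23.56/kg


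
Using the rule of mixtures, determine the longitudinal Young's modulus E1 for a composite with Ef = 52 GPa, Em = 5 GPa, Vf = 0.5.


E1 = Ef*Vf + Em*(1-Vf) = 52*0.5 + 5*0.5 = 28.5 GPa

28.5 GPa


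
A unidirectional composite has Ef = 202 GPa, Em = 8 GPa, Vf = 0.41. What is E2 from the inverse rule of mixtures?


1/E2 = Vf/Ef + (1-Vf)/Em = 0.41/202 + 0.59/8
E2 = 13.2 GPa

13.2 GPa


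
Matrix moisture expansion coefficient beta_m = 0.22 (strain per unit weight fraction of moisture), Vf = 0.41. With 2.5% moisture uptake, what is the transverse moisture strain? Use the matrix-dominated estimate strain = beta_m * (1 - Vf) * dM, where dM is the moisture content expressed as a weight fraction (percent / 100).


dM = 2.5/100 = 0.025
strain = beta_m * (1-Vf) * dM = 0.22 * 0.59 * 0.025 = 0.003245

0.003245


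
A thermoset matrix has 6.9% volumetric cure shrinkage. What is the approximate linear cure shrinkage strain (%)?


Linear shrinkage ≈ vol_shrink/3 = 6.9/3 = 2.3%

2.3%


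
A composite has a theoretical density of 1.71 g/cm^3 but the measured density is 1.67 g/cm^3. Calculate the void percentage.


Void% = (rho_theo - rho_actual)/rho_theo * 100 = (1.71 - 1.67)/1.71 * 100 = 2.34%

2.34%


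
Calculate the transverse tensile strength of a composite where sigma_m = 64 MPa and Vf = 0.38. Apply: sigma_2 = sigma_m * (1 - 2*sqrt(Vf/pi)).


factor = 1 - 2*sqrt(0.38/pi) = 0.3044
sigma_2 = 64 * 0.3044 = 19.48 MPa

19.48 MPa


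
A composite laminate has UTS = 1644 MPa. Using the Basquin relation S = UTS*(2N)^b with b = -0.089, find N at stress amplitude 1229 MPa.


N = 0.5 * (S/UTS)^(1/b) = 0.5 * (1229/1644)^(1/-0.089) = 13.1411 cycles

13.1411 cycles


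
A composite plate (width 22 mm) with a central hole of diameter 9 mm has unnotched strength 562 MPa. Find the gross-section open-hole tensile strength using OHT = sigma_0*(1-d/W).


OHT = sigma_0*(1-d/W) = 562*(1-9/22) = 332.1 MPa

332.1 MPa


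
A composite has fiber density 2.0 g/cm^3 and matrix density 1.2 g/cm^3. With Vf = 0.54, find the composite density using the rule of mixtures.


rho_c = rho_f*Vf + rho_m*(1-Vf) = 2.0*0.54 + 1.2*0.46 = 1.632 g/cm^3

1.632 g/cm^3


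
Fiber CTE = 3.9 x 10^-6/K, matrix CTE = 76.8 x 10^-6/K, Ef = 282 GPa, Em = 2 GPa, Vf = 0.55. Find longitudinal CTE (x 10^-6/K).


E1 = Ef*Vf + Em*(1-Vf) = 156.0
alpha_1 = (alpha_f*Ef*Vf + alpha_m*Em*(1-Vf))/E1 = 4.32 x 10^-6/K

4.32 x 10^-6/K


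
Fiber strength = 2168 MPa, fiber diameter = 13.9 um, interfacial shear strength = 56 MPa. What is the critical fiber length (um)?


Lc = sigma_f * d / (2 * tau_i) = 2168 * 13.9 / (2 * 56) = 269.1 um

269.1 um


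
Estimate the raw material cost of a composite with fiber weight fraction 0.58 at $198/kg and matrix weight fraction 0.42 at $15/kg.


Cost = cost_f*Wf + cost_m*Wm = 198*0.58 + 15*0.42 = $121.14/kg

$121.14/kg


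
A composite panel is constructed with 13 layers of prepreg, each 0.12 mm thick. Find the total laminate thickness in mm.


h = n * t_ply = 13 * 0.12 = 1.56 mm

1.56 mm


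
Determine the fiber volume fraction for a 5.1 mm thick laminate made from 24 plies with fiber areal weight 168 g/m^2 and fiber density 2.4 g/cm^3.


Vf = n * FAW / (rho_f * h * 1000) = 24 * 168 / (2.4 * 5.1 * 1000) = 0.3294

0.3294


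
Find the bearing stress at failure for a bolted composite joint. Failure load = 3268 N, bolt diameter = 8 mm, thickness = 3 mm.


sigma_br = F/(d*h) = 3268/(8*3) = 136.2 MPa

136.2 MPa


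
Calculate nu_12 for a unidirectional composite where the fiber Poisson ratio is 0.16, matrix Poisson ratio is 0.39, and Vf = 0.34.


nu_12 = nu_f*Vf + nu_m*(1-Vf) = 0.16*0.34 + 0.39*0.66 = 0.3118

0.3118


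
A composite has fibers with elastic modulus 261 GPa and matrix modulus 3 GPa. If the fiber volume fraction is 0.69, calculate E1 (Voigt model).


E1 = Ef*Vf + Em*(1-Vf) = 261*0.69 + 3*0.31 = 181.02 GPa

181.02 GPa


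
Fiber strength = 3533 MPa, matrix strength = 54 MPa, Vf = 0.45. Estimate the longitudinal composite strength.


sigma_1 = sigma_f*Vf + sigma_m*(1-Vf) = 3533*0.45 + 54*0.55 = 1619.6 MPa

1619.6 MPa


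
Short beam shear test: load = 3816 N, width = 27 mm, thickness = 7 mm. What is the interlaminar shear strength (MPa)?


ILSS = 3F/(4bh) = 3*3816/(4*27*7) = 15.14 MPa

15.14 MPa


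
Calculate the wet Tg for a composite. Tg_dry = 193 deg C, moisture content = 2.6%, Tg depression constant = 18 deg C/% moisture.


Tg_wet = Tg_dry - k*moisture = 193 - 18*2.6 = 146.2 deg C

146.2 deg C


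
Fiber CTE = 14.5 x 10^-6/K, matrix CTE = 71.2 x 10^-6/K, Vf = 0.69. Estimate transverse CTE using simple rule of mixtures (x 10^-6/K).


alpha_2 = alpha_f*Vf + alpha_m*(1-Vf) = 14.5*0.69 + 71.2*0.31 = 32.1 x 10^-6/K

32.1 x 10^-6/K


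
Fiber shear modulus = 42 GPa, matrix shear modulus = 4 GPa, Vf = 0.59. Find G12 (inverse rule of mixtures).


1/G12 = Vf/Gf + (1-Vf)/Gm = 0.59/42 + 0.41/4
G12 = 8.58 GPa

8.58 GPa


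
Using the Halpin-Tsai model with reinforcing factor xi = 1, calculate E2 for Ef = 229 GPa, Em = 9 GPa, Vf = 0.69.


eta = (Ef/Em - 1)/(Ef/Em + xi) = (25.4444 - 1)/(25.4444 + 1) = 0.9244
E2 = Em*(1+xi*eta*Vf)/(1-eta*Vf) = 40.7 GPa

40.7 GPa


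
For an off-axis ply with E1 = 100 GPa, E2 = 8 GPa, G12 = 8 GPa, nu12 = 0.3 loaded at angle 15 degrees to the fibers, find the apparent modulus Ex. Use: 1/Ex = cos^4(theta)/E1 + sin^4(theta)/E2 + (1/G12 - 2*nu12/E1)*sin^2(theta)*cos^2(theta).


cos^4(15) = 0.870513, sin^4(15) = 0.004487, sin^2(15)*cos^2(15) = 0.0625
1/G12 - 2*nu12/E1 = 1/8 - 2*0.3/100 = 0.119 GPa^-1
1/Ex = 0.870513/100 + 0.004487/8 + 0.119*0.0625 = 0.0167035 GPa^-1
Ex = 59.87 GPa

59.87 GPa


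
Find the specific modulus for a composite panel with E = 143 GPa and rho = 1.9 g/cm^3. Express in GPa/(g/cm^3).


Specific stiffness = E/rho = 143/1.9 = 75.3 GPa/(g/cm^3)

75.3 GPa/(g/cm^3)


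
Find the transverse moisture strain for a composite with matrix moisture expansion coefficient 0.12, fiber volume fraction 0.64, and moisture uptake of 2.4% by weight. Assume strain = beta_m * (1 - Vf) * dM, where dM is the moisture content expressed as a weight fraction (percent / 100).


dM = 2.4/100 = 0.024
strain = beta_m * (1-Vf) * dM = 0.12 * 0.36 * 0.024 = 0.0010368

0.0010368


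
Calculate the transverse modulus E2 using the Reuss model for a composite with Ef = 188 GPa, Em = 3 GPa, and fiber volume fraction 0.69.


1/E2 = Vf/Ef + (1-Vf)/Em = 0.69/188 + 0.31/3
E2 = 9.35 GPa

9.35 GPa


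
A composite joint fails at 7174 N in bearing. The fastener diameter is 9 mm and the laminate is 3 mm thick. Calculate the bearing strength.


sigma_br = F/(d*h) = 7174/(9*3) = 265.7 MPa

265.7 MPa


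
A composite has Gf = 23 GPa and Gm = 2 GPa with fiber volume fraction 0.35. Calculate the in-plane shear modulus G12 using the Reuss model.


1/G12 = Vf/Gf + (1-Vf)/Gm = 0.35/23 + 0.65/2
G12 = 2.94 GPa

2.94 GPa


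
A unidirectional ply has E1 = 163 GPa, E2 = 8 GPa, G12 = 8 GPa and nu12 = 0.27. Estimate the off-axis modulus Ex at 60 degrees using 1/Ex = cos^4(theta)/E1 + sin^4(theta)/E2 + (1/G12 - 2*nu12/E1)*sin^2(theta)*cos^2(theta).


cos^4(60) = 0.0625, sin^4(60) = 0.5625, sin^2(60)*cos^2(60) = 0.1875
1/G12 - 2*nu12/E1 = 1/8 - 2*0.27/163 = 0.121687 GPa^-1
1/Ex = 0.0625/163 + 0.5625/8 + 0.121687*0.1875 = 0.0935123 GPa^-1
Ex = 10.69 GPa

10.69 GPa


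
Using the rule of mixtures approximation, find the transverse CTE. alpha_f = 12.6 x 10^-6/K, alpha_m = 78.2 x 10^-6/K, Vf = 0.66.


alpha_2 = alpha_f*Vf + alpha_m*(1-Vf) = 12.6*0.66 + 78.2*0.34 = 34.9 x 10^-6/K

34.9 x 10^-6/K


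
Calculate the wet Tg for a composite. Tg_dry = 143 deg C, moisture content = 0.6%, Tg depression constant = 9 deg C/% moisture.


Tg_wet = Tg_dry - k*moisture = 143 - 9*0.6 = 137.6 deg C

137.6 deg C


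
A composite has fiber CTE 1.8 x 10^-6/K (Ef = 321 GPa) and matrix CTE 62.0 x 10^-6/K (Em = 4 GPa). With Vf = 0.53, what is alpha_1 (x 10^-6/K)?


E1 = Ef*Vf + Em*(1-Vf) = 172.01
alpha_1 = (alpha_f*Ef*Vf + alpha_m*Em*(1-Vf))/E1 = 2.46 x 10^-6/K

2.46 x 10^-6/K


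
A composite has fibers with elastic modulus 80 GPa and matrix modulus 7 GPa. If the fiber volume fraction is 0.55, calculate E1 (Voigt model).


E1 = Ef*Vf + Em*(1-Vf) = 80*0.55 + 7*0.45 = 47.15 GPa

47.15 GPa


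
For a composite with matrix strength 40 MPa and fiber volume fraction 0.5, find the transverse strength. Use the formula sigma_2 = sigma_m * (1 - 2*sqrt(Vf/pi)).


factor = 1 - 2*sqrt(0.5/pi) = 0.2021
sigma_2 = 40 * 0.2021 = 8.08 MPa

8.08 MPa


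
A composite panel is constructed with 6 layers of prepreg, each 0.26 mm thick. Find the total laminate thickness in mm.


h = n * t_ply = 6 * 0.26 = 1.56 mm

1.56 mm


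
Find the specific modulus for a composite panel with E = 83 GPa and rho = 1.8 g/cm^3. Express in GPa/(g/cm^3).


Specific stiffness = E/rho = 83/1.8 = 46.1 GPa/(g/cm^3)

46.1 GPa/(g/cm^3)


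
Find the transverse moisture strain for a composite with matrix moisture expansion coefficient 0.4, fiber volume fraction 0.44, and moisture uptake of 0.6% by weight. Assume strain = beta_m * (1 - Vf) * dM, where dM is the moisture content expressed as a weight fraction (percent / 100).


dM = 0.6/100 = 0.006
strain = beta_m * (1-Vf) * dM = 0.4 * 0.56 * 0.006 = 0.001344

0.001344


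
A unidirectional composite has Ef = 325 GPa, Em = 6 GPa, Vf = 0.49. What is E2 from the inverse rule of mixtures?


1/E2 = Vf/Ef + (1-Vf)/Em = 0.49/325 + 0.51/6
E2 = 11.56 GPa

11.56 GPa


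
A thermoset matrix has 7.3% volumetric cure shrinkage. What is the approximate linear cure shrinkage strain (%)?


Linear shrinkage ≈ vol_shrink/3 = 7.3/3 = 2.433%

2.433%


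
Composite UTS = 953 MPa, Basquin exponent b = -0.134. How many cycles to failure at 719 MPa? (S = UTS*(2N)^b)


N = 0.5 * (S/UTS)^(1/b) = 0.5 * (719/953)^(1/-0.134) = 4.0939 cycles

4.0939 cycles


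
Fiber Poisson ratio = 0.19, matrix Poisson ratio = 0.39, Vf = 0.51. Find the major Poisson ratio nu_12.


nu_12 = nu_f*Vf + nu_m*(1-Vf) = 0.19*0.51 + 0.39*0.49 = 0.288

0.288


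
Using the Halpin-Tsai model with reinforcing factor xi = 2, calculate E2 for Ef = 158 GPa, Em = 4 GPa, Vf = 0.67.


eta = (Ef/Em - 1)/(Ef/Em + xi) = (39.5 - 1)/(39.5 + 2) = 0.9277
E2 = Em*(1+xi*eta*Vf)/(1-eta*Vf) = 23.71 GPa

23.71 GPa


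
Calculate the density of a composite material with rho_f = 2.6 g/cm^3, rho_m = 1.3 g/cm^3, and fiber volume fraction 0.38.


rho_c = rho_f*Vf + rho_m*(1-Vf) = 2.6*0.38 + 1.3*0.62 = 1.794 g/cm^3

1.794 g/cm^3


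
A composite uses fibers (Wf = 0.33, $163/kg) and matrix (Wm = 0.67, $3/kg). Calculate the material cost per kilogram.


Cost = cost_f*Wf + cost_m*Wm = 163*0.33 + 3*0.67 = $55.8/kg

$55.8/kg


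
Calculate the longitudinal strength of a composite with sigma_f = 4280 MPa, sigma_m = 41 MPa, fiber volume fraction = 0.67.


sigma_1 = sigma_f*Vf + sigma_m*(1-Vf) = 4280*0.67 + 41*0.33 = 2881.1 MPa

2881.1 MPa


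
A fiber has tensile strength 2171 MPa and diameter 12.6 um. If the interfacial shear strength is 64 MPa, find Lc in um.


Lc = sigma_f * d / (2 * tau_i) = 2171 * 12.6 / (2 * 64) = 213.7 um

213.7 um


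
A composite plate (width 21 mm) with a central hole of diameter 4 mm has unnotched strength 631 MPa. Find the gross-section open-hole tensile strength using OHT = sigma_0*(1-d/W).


OHT = sigma_0*(1-d/W) = 631*(1-4/21) = 510.8 MPa

510.8 MPa


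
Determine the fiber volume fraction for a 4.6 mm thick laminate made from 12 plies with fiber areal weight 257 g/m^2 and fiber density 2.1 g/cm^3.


Vf = n * FAW / (rho_f * h * 1000) = 12 * 257 / (2.1 * 4.6 * 1000) = 0.3193

0.3193


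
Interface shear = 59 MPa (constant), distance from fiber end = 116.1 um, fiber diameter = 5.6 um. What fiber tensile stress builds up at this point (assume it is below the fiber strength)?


Force balance: sigma_f * (pi*d^2/4) = tau * (pi*d) * x  ->  sigma_f = 4 * tau * x / d
sigma_f = 4 * 59 * 116.1 / 5.6 = 4892.8 MPa

4892.8 MPa


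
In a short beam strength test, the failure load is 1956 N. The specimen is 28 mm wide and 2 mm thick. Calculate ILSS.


ILSS = 3F/(4bh) = 3*1956/(4*28*2) = 26.2 MPa

26.2 MPa


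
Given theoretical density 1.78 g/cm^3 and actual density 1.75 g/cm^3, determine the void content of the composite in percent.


Void% = (rho_theo - rho_actual)/rho_theo * 100 = (1.78 - 1.75)/1.78 * 100 = 1.69%

1.69%


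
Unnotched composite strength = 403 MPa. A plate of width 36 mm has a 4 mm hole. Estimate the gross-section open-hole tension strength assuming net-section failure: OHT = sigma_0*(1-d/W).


OHT = sigma_0*(1-d/W) = 403*(1-4/36) = 358.2 MPa

358.2 MPa


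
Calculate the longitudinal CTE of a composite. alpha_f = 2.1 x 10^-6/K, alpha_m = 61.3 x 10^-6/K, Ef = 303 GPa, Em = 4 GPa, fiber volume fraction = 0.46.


E1 = Ef*Vf + Em*(1-Vf) = 141.54
alpha_1 = (alpha_f*Ef*Vf + alpha_m*Em*(1-Vf))/E1 = 3.0 x 10^-6/K

3.0 x 10^-6/K


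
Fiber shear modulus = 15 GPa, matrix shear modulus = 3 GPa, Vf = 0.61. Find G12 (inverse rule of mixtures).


1/G12 = Vf/Gf + (1-Vf)/Gm = 0.61/15 + 0.39/3
G12 = 5.86 GPa

5.86 GPa


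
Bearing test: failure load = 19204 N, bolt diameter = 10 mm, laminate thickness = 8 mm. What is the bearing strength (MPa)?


sigma_br = F/(d*h) = 19204/(10*8) = 240.1 MPa

240.1 MPa


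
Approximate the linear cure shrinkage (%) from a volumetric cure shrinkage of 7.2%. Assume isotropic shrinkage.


Linear shrinkage ≈ vol_shrink/3 = 7.2/3 = 2.4%

2.4%


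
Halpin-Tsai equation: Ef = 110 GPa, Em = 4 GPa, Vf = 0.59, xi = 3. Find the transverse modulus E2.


eta = (Ef/Em - 1)/(Ef/Em + xi) = (27.5 - 1)/(27.5 + 3) = 0.8689
E2 = Em*(1+xi*eta*Vf)/(1-eta*Vf) = 20.83 GPa

20.83 GPa


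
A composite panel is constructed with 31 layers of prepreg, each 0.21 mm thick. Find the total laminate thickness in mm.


h = n * t_ply = 31 * 0.21 = 6.51 mm

6.51 mm


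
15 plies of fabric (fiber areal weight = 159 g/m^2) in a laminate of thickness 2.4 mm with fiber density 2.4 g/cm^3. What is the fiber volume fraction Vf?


Vf = n * FAW / (rho_f * h * 1000) = 15 * 159 / (2.4 * 2.4 * 1000) = 0.4141

0.4141


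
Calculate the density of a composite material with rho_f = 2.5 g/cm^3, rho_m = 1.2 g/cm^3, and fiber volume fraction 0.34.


rho_c = rho_f*Vf + rho_m*(1-Vf) = 2.5*0.34 + 1.2*0.66 = 1.642 g/cm^3

1.642 g/cm^3


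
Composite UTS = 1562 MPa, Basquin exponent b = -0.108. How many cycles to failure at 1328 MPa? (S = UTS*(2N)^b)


N = 0.5 * (S/UTS)^(1/b) = 0.5 * (1328/1562)^(1/-0.108) = 2.2469 cycles

2.2469 cycles


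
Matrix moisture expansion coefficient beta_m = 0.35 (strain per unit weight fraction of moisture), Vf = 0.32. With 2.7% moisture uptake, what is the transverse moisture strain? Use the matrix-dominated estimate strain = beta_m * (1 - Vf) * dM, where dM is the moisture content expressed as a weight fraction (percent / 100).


dM = 2.7/100 = 0.027
strain = beta_m * (1-Vf) * dM = 0.35 * 0.68 * 0.027 = 0.006426

0.006426


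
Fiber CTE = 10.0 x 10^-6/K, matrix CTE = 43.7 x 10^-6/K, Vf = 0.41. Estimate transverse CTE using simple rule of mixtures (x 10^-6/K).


alpha_2 = alpha_f*Vf + alpha_m*(1-Vf) = 10.0*0.41 + 43.7*0.59 = 29.9 x 10^-6/K

29.9 x 10^-6/K


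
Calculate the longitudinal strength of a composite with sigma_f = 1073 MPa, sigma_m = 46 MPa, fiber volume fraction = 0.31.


sigma_1 = sigma_f*Vf + sigma_m*(1-Vf) = 1073*0.31 + 46*0.69 = 364.4 MPa

364.4 MPa


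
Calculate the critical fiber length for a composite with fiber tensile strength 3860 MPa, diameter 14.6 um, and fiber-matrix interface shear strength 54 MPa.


Lc = sigma_f * d / (2 * tau_i) = 3860 * 14.6 / (2 * 54) = 521.8 um

521.8 um


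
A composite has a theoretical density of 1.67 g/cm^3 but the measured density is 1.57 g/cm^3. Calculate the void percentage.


Void% = (rho_theo - rho_actual)/rho_theo * 100 = (1.67 - 1.57)/1.67 * 100 = 5.99%

5.99%


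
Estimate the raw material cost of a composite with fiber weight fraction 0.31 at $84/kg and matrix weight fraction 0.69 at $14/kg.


Cost = cost_f*Wf + cost_m*Wm = 84*0.31 + 14*0.69 = $35.7/kg

$35.7/kg


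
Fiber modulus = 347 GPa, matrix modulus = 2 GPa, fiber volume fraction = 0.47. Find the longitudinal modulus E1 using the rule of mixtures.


E1 = Ef*Vf + Em*(1-Vf) = 347*0.47 + 2*0.53 = 164.15 GPa

164.15 GPa


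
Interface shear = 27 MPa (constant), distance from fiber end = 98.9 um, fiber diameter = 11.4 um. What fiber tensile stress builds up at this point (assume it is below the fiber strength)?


Force balance: sigma_f * (pi*d^2/4) = tau * (pi*d) * x  ->  sigma_f = 4 * tau * x / d
sigma_f = 4 * 27 * 98.9 / 11.4 = 936.9 MPa

936.9 MPa


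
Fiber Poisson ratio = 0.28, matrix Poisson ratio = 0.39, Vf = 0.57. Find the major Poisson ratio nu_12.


nu_12 = nu_f*Vf + nu_m*(1-Vf) = 0.28*0.57 + 0.39*0.43 = 0.3273

0.3273


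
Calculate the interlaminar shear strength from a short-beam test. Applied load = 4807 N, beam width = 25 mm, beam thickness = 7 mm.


ILSS = 3F/(4bh) = 3*4807/(4*25*7) = 20.6 MPa

20.6 MPa


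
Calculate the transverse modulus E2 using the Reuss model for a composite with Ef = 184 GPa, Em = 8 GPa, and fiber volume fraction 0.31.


1/E2 = Vf/Ef + (1-Vf)/Em = 0.31/184 + 0.69/8
E2 = 11.37 GPa

11.37 GPa


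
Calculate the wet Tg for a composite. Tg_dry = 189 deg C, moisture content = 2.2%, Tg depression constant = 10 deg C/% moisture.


Tg_wet = Tg_dry - k*moisture = 189 - 10*2.2 = 167.0 deg C

167.0 deg C


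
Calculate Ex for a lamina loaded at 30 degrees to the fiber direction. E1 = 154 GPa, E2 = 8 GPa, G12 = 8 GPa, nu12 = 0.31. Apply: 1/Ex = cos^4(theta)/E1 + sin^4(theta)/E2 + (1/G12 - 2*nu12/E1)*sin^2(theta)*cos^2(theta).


cos^4(30) = 0.5625, sin^4(30) = 0.0625, sin^2(30)*cos^2(30) = 0.1875
1/G12 - 2*nu12/E1 = 1/8 - 2*0.31/154 = 0.120974 GPa^-1
1/Ex = 0.5625/154 + 0.0625/8 + 0.120974*0.1875 = 0.0341477 GPa^-1
Ex = 29.28 GPa

29.28 GPa


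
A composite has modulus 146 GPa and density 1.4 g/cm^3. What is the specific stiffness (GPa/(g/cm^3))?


Specific stiffness = E/rho = 146/1.4 = 104.3 GPa/(g/cm^3)

104.3 GPa/(g/cm^3)


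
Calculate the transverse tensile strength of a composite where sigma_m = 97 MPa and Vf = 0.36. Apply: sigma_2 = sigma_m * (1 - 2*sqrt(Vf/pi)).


factor = 1 - 2*sqrt(0.36/pi) = 0.323
sigma_2 = 97 * 0.323 = 31.33 MPa

31.33 MPa


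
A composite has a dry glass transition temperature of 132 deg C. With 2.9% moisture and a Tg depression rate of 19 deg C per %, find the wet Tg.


Tg_wet = Tg_dry - k*moisture = 132 - 19*2.9 = 76.9 deg C

76.9 deg C


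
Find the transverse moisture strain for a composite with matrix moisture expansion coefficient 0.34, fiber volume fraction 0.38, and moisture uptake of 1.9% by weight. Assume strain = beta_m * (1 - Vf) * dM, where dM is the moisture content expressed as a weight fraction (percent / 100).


dM = 1.9/100 = 0.019
strain = beta_m * (1-Vf) * dM = 0.34 * 0.62 * 0.019 = 0.0040052

0.0040052


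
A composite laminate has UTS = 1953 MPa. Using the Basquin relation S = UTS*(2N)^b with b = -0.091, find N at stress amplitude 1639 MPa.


N = 0.5 * (S/UTS)^(1/b) = 0.5 * (1639/1953)^(1/-0.091) = 3.4315 cycles

3.4315 cycles


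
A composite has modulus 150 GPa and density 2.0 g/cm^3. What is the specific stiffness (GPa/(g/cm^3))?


Specific stiffness = E/rho = 150/2.0 = 75.0 GPa/(g/cm^3)

75.0 GPa/(g/cm^3)


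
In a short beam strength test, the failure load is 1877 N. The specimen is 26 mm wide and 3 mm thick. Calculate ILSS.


ILSS = 3F/(4bh) = 3*1877/(4*26*3) = 18.05 MPa

18.05 MPa


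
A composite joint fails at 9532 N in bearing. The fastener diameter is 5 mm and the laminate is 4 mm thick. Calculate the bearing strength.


sigma_br = F/(d*h) = 9532/(5*4) = 476.6 MPa

476.6 MPa


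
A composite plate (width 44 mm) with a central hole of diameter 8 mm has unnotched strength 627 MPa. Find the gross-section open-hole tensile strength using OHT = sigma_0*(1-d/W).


OHT = sigma_0*(1-d/W) = 627*(1-8/44) = 513.0 MPa

513.0 MPa


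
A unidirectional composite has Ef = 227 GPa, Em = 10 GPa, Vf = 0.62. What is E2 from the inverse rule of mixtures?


1/E2 = Vf/Ef + (1-Vf)/Em = 0.62/227 + 0.38/10
E2 = 24.55 GPa

24.55 GPa


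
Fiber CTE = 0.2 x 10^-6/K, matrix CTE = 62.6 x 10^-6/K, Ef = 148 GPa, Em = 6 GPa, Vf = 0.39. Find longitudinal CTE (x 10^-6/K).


E1 = Ef*Vf + Em*(1-Vf) = 61.38
alpha_1 = (alpha_f*Ef*Vf + alpha_m*Em*(1-Vf))/E1 = 3.92 x 10^-6/K

3.92 x 10^-6/K


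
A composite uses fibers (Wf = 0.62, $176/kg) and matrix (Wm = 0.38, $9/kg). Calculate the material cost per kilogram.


Cost = cost_f*Wf + cost_m*Wm = 176*0.62 + 9*0.38 = $112.54/kg

$112.54/kg


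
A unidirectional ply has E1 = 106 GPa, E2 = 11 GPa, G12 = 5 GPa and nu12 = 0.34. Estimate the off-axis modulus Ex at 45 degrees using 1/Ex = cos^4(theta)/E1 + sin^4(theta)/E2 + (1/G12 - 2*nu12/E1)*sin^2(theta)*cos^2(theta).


cos^4(45) = 0.25, sin^4(45) = 0.25, sin^2(45)*cos^2(45) = 0.25
1/G12 - 2*nu12/E1 = 1/5 - 2*0.34/106 = 0.193585 GPa^-1
1/Ex = 0.25/106 + 0.25/11 + 0.193585*0.25 = 0.073482 GPa^-1
Ex = 13.61 GPa

13.61 GPa


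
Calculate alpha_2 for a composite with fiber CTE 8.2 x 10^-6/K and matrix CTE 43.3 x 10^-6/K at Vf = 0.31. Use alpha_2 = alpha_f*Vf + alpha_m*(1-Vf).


alpha_2 = alpha_f*Vf + alpha_m*(1-Vf) = 8.2*0.31 + 43.3*0.69 = 32.4 x 10^-6/K

32.4 x 10^-6/K


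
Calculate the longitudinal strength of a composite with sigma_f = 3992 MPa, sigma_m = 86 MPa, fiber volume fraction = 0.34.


sigma_1 = sigma_f*Vf + sigma_m*(1-Vf) = 3992*0.34 + 86*0.66 = 1414.0 MPa

1414.0 MPa


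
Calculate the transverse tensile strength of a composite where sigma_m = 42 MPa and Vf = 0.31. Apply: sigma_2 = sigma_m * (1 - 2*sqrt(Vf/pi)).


factor = 1 - 2*sqrt(0.31/pi) = 0.3717
sigma_2 = 42 * 0.3717 = 15.61 MPa

15.61 MPa


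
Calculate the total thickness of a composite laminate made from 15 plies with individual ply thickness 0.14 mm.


h = n * t_ply = 15 * 0.14 = 2.1 mm

2.1 mm


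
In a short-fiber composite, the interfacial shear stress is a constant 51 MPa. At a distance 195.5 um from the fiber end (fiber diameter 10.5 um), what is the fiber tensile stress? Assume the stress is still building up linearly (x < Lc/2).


Force balance: sigma_f * (pi*d^2/4) = tau * (pi*d) * x  ->  sigma_f = 4 * tau * x / d
sigma_f = 4 * 51 * 195.5 / 10.5 = 3798.3 MPa

3798.3 MPa


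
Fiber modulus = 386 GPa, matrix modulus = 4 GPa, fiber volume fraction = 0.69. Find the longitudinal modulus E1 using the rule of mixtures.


E1 = Ef*Vf + Em*(1-Vf) = 386*0.69 + 4*0.31 = 267.58 GPa

267.58 GPa


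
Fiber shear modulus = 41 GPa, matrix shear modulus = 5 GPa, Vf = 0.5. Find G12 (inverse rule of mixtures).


1/G12 = Vf/Gf + (1-Vf)/Gm = 0.5/41 + 0.5/5
G12 = 8.91 GPa

8.91 GPa


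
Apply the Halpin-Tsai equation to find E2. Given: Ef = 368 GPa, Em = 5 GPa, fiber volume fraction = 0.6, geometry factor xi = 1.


eta = (Ef/Em - 1)/(Ef/Em + xi) = (73.6 - 1)/(73.6 + 1) = 0.9732
E2 = Em*(1+xi*eta*Vf)/(1-eta*Vf) = 19.03 GPa

19.03 GPa


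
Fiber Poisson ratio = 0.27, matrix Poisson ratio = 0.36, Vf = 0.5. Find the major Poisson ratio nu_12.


nu_12 = nu_f*Vf + nu_m*(1-Vf) = 0.27*0.5 + 0.36*0.5 = 0.315

0.315


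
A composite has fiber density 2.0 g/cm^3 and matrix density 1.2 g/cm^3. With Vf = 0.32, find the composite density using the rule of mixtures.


rho_c = rho_f*Vf + rho_m*(1-Vf) = 2.0*0.32 + 1.2*0.68 = 1.456 g/cm^3

1.456 g/cm^3


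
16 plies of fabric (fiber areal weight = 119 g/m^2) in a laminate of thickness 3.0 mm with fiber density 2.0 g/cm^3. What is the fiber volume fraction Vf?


Vf = n * FAW / (rho_f * h * 1000) = 16 * 119 / (2.0 * 3.0 * 1000) = 0.3173

0.3173


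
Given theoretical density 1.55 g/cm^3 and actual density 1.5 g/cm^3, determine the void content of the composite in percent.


Void% = (rho_theo - rho_actual)/rho_theo * 100 = (1.55 - 1.5)/1.55 * 100 = 3.23%

3.23%


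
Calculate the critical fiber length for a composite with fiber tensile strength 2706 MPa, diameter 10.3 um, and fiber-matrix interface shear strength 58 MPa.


Lc = sigma_f * d / (2 * tau_i) = 2706 * 10.3 / (2 * 58) = 240.3 um

240.3 um


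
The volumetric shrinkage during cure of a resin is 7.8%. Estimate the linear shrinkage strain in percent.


Linear shrinkage ≈ vol_shrink/3 = 7.8/3 = 2.6%

2.6%


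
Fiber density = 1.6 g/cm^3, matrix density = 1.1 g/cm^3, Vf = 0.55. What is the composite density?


rho_c = rho_f*Vf + rho_m*(1-Vf) = 1.6*0.55 + 1.1*0.45 = 1.375 g/cm^3

1.375 g/cm^3


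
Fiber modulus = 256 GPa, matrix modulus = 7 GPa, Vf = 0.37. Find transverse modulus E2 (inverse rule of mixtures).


1/E2 = Vf/Ef + (1-Vf)/Em = 0.37/256 + 0.63/7
E2 = 10.94 GPa

10.94 GPa


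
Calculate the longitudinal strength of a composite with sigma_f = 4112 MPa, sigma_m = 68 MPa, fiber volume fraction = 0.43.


sigma_1 = sigma_f*Vf + sigma_m*(1-Vf) = 4112*0.43 + 68*0.57 = 1806.9 MPa

1806.9 MPa


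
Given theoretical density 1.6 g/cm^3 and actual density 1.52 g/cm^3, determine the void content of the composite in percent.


Void% = (rho_theo - rho_actual)/rho_theo * 100 = (1.6 - 1.52)/1.6 * 100 = 5.0%

5.0%


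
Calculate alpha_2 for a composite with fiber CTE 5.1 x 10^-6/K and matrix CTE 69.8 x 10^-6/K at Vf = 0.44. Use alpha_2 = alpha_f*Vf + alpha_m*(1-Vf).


alpha_2 = alpha_f*Vf + alpha_m*(1-Vf) = 5.1*0.44 + 69.8*0.56 = 41.3 x 10^-6/K

41.3 x 10^-6/K


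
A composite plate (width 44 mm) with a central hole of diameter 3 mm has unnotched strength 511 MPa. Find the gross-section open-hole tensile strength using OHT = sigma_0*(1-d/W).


OHT = sigma_0*(1-d/W) = 511*(1-3/44) = 476.2 MPa

476.2 MPa


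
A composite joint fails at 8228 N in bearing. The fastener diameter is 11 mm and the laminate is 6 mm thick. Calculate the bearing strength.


sigma_br = F/(d*h) = 8228/(11*6) = 124.7 MPa

124.7 MPa


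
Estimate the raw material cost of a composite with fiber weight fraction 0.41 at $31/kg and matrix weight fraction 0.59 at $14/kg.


Cost = cost_f*Wf + cost_m*Wm = 31*0.41 + 14*0.59 = $20.97/kg

$20.97/kg


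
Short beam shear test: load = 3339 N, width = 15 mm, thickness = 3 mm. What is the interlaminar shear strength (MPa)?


ILSS = 3F/(4bh) = 3*3339/(4*15*3) = 55.65 MPa

55.65 MPa


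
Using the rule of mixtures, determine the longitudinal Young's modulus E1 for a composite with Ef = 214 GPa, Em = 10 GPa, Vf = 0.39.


E1 = Ef*Vf + Em*(1-Vf) = 214*0.39 + 10*0.61 = 89.56 GPa

89.56 GPa


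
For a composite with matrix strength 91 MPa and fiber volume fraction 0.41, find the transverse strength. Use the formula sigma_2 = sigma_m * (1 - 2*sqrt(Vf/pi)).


factor = 1 - 2*sqrt(0.41/pi) = 0.2775
sigma_2 = 91 * 0.2775 = 25.25 MPa

25.25 MPa


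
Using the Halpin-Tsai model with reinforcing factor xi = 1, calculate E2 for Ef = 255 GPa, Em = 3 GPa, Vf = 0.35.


eta = (Ef/Em - 1)/(Ef/Em + xi) = (85.0 - 1)/(85.0 + 1) = 0.9767
E2 = Em*(1+xi*eta*Vf)/(1-eta*Vf) = 6.12 GPa

6.12 GPa


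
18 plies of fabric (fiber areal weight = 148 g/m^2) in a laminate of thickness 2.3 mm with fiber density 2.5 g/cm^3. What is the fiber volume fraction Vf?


Vf = n * FAW / (rho_f * h * 1000) = 18 * 148 / (2.5 * 2.3 * 1000) = 0.4633

0.4633


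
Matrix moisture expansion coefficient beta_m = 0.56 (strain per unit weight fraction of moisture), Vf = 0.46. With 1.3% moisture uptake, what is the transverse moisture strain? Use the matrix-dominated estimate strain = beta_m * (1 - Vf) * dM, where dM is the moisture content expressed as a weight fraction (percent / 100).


dM = 1.3/100 = 0.013
strain = beta_m * (1-Vf) * dM = 0.56 * 0.54 * 0.013 = 0.0039312

0.0039312


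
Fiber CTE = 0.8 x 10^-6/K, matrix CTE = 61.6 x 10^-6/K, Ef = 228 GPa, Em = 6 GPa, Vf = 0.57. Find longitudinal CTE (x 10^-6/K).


E1 = Ef*Vf + Em*(1-Vf) = 132.54
alpha_1 = (alpha_f*Ef*Vf + alpha_m*Em*(1-Vf))/E1 = 1.98 x 10^-6/K

1.98 x 10^-6/K


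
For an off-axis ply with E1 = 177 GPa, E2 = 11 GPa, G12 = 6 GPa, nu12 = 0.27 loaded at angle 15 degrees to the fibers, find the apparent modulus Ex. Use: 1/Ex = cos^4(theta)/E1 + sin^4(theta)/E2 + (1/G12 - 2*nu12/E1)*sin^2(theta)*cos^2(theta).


cos^4(15) = 0.870513, sin^4(15) = 0.004487, sin^2(15)*cos^2(15) = 0.0625
1/G12 - 2*nu12/E1 = 1/6 - 2*0.27/177 = 0.163616 GPa^-1
1/Ex = 0.870513/177 + 0.004487/11 + 0.163616*0.0625 = 0.0155521 GPa^-1
Ex = 64.3 GPa

64.3 GPa


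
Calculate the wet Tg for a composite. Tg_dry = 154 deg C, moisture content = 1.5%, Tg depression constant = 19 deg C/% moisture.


Tg_wet = Tg_dry - k*moisture = 154 - 19*1.5 = 125.5 deg C

125.5 deg C


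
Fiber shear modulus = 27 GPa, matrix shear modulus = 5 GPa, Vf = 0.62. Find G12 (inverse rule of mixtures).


1/G12 = Vf/Gf + (1-Vf)/Gm = 0.62/27 + 0.38/5
G12 = 10.1 GPa

10.1 GPa


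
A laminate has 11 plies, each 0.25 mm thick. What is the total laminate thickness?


h = n * t_ply = 11 * 0.25 = 2.75 mm

2.75 mm


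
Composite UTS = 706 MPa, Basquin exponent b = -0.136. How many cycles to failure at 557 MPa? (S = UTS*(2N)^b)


N = 0.5 * (S/UTS)^(1/b) = 0.5 * (557/706)^(1/-0.136) = 2.8573 cycles

2.8573 cycles


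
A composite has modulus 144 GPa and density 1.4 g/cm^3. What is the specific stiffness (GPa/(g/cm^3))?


Specific stiffness = E/rho = 144/1.4 = 102.9 GPa/(g/cm^3)

102.9 GPa/(g/cm^3)


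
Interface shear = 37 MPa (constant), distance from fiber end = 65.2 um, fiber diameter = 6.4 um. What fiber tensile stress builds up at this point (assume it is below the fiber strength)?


Force balance: sigma_f * (pi*d^2/4) = tau * (pi*d) * x  ->  sigma_f = 4 * tau * x / d
sigma_f = 4 * 37 * 65.2 / 6.4 = 1507.8 MPa

1507.8 MPa


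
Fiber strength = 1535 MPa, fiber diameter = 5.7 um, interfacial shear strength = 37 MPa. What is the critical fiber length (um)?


Lc = sigma_f * d / (2 * tau_i) = 1535 * 5.7 / (2 * 37) = 118.2 um

118.2 um


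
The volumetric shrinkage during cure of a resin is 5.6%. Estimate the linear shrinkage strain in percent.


Linear shrinkage ≈ vol_shrink/3 = 5.6/3 = 1.867%

1.867%


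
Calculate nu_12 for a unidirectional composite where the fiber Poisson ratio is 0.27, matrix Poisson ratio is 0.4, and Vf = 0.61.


nu_12 = nu_f*Vf + nu_m*(1-Vf) = 0.27*0.61 + 0.4*0.39 = 0.3207

0.3207


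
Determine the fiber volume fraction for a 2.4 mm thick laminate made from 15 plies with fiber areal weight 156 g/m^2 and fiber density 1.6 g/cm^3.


Vf = n * FAW / (rho_f * h * 1000) = 15 * 156 / (1.6 * 2.4 * 1000) = 0.6094

0.6094


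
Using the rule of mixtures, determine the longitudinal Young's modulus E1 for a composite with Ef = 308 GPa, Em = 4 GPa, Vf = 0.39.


E1 = Ef*Vf + Em*(1-Vf) = 308*0.39 + 4*0.61 = 122.56 GPa

122.56 GPa


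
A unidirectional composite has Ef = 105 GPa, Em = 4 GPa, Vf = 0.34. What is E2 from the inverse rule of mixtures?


1/E2 = Vf/Ef + (1-Vf)/Em = 0.34/105 + 0.66/4
E2 = 5.94 GPa

5.94 GPa


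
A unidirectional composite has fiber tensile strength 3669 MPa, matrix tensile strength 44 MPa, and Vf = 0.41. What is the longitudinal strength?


sigma_1 = sigma_f*Vf + sigma_m*(1-Vf) = 3669*0.41 + 44*0.59 = 1530.3 MPa

1530.3 MPa


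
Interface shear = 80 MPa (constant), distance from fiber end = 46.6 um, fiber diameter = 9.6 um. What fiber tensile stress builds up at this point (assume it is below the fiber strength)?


Force balance: sigma_f * (pi*d^2/4) = tau * (pi*d) * x  ->  sigma_f = 4 * tau * x / d
sigma_f = 4 * 80 * 46.6 / 9.6 = 1553.3 MPa

1553.3 MPa


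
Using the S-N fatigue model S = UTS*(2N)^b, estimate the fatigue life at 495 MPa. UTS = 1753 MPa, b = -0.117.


N = 0.5 * (S/UTS)^(1/b) = 0.5 * (495/1753)^(1/-0.117) = 24705.1844 cycles

24705.1844 cycles


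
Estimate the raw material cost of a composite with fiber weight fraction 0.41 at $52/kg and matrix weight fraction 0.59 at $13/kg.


Cost = cost_f*Wf + cost_m*Wm = 52*0.41 + 13*0.59 = $28.99/kg

$28.99/kg


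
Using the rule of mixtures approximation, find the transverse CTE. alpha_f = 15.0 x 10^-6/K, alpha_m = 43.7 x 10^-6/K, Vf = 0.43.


alpha_2 = alpha_f*Vf + alpha_m*(1-Vf) = 15.0*0.43 + 43.7*0.57 = 31.4 x 10^-6/K

31.4 x 10^-6/K


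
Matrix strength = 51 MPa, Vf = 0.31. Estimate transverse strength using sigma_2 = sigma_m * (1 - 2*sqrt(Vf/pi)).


factor = 1 - 2*sqrt(0.31/pi) = 0.3717
sigma_2 = 51 * 0.3717 = 18.96 MPa

18.96 MPa


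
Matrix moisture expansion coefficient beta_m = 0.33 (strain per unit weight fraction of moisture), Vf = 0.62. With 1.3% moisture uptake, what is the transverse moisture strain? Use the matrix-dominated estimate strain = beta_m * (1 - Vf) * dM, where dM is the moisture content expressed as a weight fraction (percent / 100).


dM = 1.3/100 = 0.013
strain = beta_m * (1-Vf) * dM = 0.33 * 0.38 * 0.013 = 0.0016302

0.0016302


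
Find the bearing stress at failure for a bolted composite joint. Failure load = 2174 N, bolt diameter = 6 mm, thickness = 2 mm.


sigma_br = F/(d*h) = 2174/(6*2) = 181.2 MPa

181.2 MPa


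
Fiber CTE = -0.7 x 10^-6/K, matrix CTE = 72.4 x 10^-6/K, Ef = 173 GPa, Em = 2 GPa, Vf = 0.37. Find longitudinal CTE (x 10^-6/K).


E1 = Ef*Vf + Em*(1-Vf) = 65.27
alpha_1 = (alpha_f*Ef*Vf + alpha_m*Em*(1-Vf))/E1 = 0.71 x 10^-6/K

0.71 x 10^-6/K


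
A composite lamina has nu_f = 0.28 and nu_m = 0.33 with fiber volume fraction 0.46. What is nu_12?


nu_12 = nu_f*Vf + nu_m*(1-Vf) = 0.28*0.46 + 0.33*0.54 = 0.307

0.307


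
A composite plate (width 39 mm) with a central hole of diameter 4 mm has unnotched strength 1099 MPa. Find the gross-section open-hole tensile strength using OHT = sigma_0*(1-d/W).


OHT = sigma_0*(1-d/W) = 1099*(1-4/39) = 986.3 MPa

986.3 MPa


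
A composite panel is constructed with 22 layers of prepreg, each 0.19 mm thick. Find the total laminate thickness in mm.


h = n * t_ply = 22 * 0.19 = 4.18 mm

4.18 mm


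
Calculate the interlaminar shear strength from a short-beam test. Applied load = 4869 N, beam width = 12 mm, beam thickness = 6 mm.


ILSS = 3F/(4bh) = 3*4869/(4*12*6) = 50.72 MPa

50.72 MPa


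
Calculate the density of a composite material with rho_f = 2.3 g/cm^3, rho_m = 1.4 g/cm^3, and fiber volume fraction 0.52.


rho_c = rho_f*Vf + rho_m*(1-Vf) = 2.3*0.52 + 1.4*0.48 = 1.868 g/cm^3

1.868 g/cm^3


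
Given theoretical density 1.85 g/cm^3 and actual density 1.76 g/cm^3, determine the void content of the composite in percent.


Void% = (rho_theo - rho_actual)/rho_theo * 100 = (1.85 - 1.76)/1.85 * 100 = 4.86%

4.86%


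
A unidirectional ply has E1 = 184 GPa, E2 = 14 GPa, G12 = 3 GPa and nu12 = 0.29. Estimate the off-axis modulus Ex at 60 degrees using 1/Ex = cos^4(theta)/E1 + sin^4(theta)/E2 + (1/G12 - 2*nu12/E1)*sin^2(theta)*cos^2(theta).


cos^4(60) = 0.0625, sin^4(60) = 0.5625, sin^2(60)*cos^2(60) = 0.1875
1/G12 - 2*nu12/E1 = 1/3 - 2*0.29/184 = 0.330181 GPa^-1
1/Ex = 0.0625/184 + 0.5625/14 + 0.330181*0.1875 = 0.1024272 GPa^-1
Ex = 9.76 GPa

9.76 GPa


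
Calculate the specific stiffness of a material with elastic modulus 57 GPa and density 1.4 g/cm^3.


Specific stiffness = E/rho = 57/1.4 = 40.7 GPa/(g/cm^3)

40.7 GPa/(g/cm^3)


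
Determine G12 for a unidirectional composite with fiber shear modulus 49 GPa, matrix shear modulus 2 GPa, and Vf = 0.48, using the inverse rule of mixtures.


1/G12 = Vf/Gf + (1-Vf)/Gm = 0.48/49 + 0.52/2
G12 = 3.71 GPa

3.71 GPa


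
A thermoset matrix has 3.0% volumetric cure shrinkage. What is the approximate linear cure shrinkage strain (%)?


Linear shrinkage ≈ vol_shrink/3 = 3.0/3 = 1.0%

1.0%


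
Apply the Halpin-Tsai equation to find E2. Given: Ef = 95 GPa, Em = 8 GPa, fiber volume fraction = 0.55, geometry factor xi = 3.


eta = (Ef/Em - 1)/(Ef/Em + xi) = (11.875 - 1)/(11.875 + 3) = 0.7311
E2 = Em*(1+xi*eta*Vf)/(1-eta*Vf) = 29.52 GPa

29.52 GPa


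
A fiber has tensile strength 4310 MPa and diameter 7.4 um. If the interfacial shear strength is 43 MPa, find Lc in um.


Lc = sigma_f * d / (2 * tau_i) = 4310 * 7.4 / (2 * 43) = 370.9 um

370.9 um


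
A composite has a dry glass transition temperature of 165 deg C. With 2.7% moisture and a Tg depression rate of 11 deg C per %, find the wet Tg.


Tg_wet = Tg_dry - k*moisture = 165 - 11*2.7 = 135.3 deg C

135.3 deg C
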